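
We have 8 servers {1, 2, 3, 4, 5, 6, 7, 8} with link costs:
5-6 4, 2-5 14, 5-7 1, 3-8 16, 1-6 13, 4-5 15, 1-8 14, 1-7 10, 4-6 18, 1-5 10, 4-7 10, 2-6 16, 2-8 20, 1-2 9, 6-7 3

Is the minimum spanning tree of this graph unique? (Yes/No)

Sort edges by weight, then run Kruskal:
5-7 (1): add — endpoints in different components.
6-7 (3): add — endpoints in different components.
5-6 (4): skip — 5 and 6 already connected.
1-2 (9): add — endpoints in different components.
1-5 (10): add — endpoints in different components.
1-7 (10): skip — 1 and 7 already connected.
4-7 (10): add — endpoints in different components.
1-6 (13): skip — 1 and 6 already connected.
1-8 (14): add — endpoints in different components.
2-5 (14): skip — 2 and 5 already connected.
4-5 (15): skip — 4 and 5 already connected.
2-6 (16): skip — 2 and 6 already connected.
3-8 (16): add — endpoints in different components.
Non-tree edge 1-7 has weight 10, equal to the heaviest edge on its tree cycle — swapping gives another MST of the same weight. Not unique.

No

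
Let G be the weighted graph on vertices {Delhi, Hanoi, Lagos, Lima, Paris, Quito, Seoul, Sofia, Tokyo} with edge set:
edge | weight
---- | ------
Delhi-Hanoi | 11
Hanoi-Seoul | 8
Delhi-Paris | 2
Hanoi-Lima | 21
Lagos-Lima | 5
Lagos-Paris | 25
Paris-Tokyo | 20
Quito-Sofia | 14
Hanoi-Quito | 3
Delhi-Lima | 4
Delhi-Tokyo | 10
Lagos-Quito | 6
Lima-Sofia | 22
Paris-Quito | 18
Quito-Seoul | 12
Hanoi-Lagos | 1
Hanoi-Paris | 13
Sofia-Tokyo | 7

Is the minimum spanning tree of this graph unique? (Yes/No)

Kruskal's algorithm — process edges by increasing weight (ties by edge label):
Hanoi-Lagos (1): add — endpoints in different components.
Delhi-Paris (2): add — endpoints in different components.
Hanoi-Quito (3): add — endpoints in different components.
Delhi-Lima (4): add — endpoints in different components.
Lagos-Lima (5): add — endpoints in different components.
Lagos-Quito (6): skip — Lagos and Quito already connected.
Sofia-Tokyo (7): add — endpoints in different components.
Hanoi-Seoul (8): add — endpoints in different components.
Delhi-Tokyo (10): add — endpoints in different components.
Every non-tree edge has weight strictly greater than the heaviest edge on the tree path between its endpoints, so the MST is unique.

Yes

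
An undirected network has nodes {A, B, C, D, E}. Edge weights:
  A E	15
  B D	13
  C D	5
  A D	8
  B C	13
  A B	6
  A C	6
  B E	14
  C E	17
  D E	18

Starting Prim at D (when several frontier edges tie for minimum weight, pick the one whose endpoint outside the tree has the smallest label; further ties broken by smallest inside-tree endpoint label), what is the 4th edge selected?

B-E

Grow the tree from D using Prim:
Step 1: frontier [C D 5, A D 8, B D 13, D E 18] → take C D (5); add C.
Step 2: frontier [A C 6, B C 13, C E 17, A D 8, B D 13, D E 18] → take A C (6); add A.
Step 3: frontier [A B 6, A E 15, B C 13, C E 17, B D 13, D E 18] → take A B (6); add B.
Step 4: frontier [A E 15, B E 14, C E 17, D E 18] → take B E (14); add E.
The 4th edge added is B E.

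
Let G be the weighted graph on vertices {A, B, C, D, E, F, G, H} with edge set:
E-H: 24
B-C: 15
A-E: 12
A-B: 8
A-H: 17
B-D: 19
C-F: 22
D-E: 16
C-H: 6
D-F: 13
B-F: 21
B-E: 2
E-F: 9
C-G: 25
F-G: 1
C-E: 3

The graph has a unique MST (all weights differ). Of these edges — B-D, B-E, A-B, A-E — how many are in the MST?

2

Sort edges by weight, then run Kruskal:
F-G (1): add — endpoints in different components.
B-E (2): add — endpoints in different components.
C-E (3): add — endpoints in different components.
C-H (6): add — endpoints in different components.
A-B (8): add — endpoints in different components.
E-F (9): add — endpoints in different components.
A-E (12): skip — A and E already connected.
D-F (13): add — endpoints in different components.
MST edge set: {F-G, B-E, C-E, C-H, A-B, E-F, D-F}.
Of the listed edges, {B-E, A-B} are in the MST → 2.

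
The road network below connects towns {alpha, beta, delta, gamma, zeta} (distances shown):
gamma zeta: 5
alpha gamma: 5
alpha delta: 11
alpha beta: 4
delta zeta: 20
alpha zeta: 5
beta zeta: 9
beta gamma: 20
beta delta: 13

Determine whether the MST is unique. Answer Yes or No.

Kruskal's algorithm — process edges by increasing weight (ties by edge label):
alpha beta (4): add. Components now {alpha,beta} {gamma} {zeta} {delta}
alpha gamma (5): add. Components now {alpha,beta,gamma} {zeta} {delta}
alpha zeta (5): add. Components now {alpha,beta,gamma,zeta} {delta}
gamma zeta (5): skip — gamma and zeta already connected.
beta zeta (9): skip — beta and zeta already connected.
alpha delta (11): add. Components now {alpha,beta,delta,gamma,zeta}
Non-tree edge gamma zeta has weight 5, equal to the heaviest edge on its tree cycle — swapping gives another MST of the same weight. Not unique.

No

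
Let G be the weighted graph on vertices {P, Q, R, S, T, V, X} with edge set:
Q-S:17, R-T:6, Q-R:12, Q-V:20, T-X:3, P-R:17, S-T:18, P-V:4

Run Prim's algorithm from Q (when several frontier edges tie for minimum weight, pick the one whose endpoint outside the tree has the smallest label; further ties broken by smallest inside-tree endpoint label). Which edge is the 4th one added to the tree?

P-R

Grow the tree from Q using Prim:
Step 1: frontier [Q-R 12, Q-S 17, Q-V 20] → take Q-R (12); add R.
Step 2: frontier [Q-S 17, Q-V 20, R-T 6, P-R 17] → take R-T (6); add T.
Step 3: frontier [Q-S 17, Q-V 20, P-R 17, T-X 3, S-T 18] → take T-X (3); add X.
Step 4: frontier [Q-S 17, Q-V 20, P-R 17, S-T 18] → take P-R (17); add P.
Step 5: frontier [P-V 4, Q-S 17, Q-V 20, S-T 18] → take P-V (4); add V.
Step 6: frontier [Q-S 17, S-T 18] → take Q-S (17); add S.
The 4th edge added is P-R.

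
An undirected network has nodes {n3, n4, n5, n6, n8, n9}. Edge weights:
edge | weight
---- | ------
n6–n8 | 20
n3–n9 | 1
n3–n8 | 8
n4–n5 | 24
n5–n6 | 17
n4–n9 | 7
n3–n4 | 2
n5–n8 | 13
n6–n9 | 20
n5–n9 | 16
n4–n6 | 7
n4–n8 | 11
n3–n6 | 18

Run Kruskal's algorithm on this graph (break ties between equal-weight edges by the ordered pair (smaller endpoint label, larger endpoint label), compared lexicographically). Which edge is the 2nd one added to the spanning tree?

n3-n4

Kruskal: consider edges lightest-first.
n3–n9 (1): add — endpoints in different components.
n3–n4 (2): add — endpoints in different components.
n4–n6 (7): add — endpoints in different components.
n4–n9 (7): skip — n4 and n9 already connected.
n3–n8 (8): add — endpoints in different components.
n4–n8 (11): skip — n8 and n4 already connected.
n5–n8 (13): add — endpoints in different components.
The 2nd edge added is n3–n4.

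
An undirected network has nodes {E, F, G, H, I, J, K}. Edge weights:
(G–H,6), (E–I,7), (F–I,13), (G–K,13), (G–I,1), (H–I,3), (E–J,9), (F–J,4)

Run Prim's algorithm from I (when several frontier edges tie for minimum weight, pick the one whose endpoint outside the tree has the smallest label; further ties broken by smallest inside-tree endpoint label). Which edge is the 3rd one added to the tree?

E-I

Prim, starting at I.
Step 1: frontier [G–I 1, H–I 3, E–I 7, F–I 13] → take G–I (1); add G.
Step 2: frontier [G–H 6, G–K 13, H–I 3, E–I 7, F–I 13] → take H–I (3); add H.
Step 3: frontier [G–K 13, E–I 7, F–I 13] → take E–I (7); add E.
Step 4: frontier [E–J 9, G–K 13, F–I 13] → take E–J (9); add J.
Step 5: frontier [G–K 13, F–I 13, F–J 4] → take F–J (4); add F.
Step 6: frontier [G–K 13] → take G–K (13); add K.
The 3rd edge added is E–I.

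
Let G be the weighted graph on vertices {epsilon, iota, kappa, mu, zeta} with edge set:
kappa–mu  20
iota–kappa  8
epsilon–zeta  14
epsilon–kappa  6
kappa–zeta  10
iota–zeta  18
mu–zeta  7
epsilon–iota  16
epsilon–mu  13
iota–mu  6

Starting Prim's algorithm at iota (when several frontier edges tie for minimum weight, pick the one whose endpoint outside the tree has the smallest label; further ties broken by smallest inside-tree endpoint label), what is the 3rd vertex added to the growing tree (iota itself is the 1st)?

zeta

Grow the tree from iota using Prim:
Step 1: frontier [iota–mu 6, iota–kappa 8, epsilon–iota 16, iota–zeta 18] → take iota–mu (6); add mu.
Step 2: frontier [iota–kappa 8, epsilon–iota 16, iota–zeta 18, mu–zeta 7, epsilon–mu 13, kappa–mu 20] → take mu–zeta (7); add zeta.
Step 3: frontier [iota–kappa 8, epsilon–iota 16, epsilon–mu 13, kappa–mu 20, kappa–zeta 10, epsilon–zeta 14] → take iota–kappa (8); add kappa.
Step 4: frontier [epsilon–iota 16, epsilon–kappa 6, epsilon–mu 13, epsilon–zeta 14] → take epsilon–kappa (6); add epsilon.
Vertex order: iota, mu, zeta, kappa, epsilon. The 3rd vertex is zeta.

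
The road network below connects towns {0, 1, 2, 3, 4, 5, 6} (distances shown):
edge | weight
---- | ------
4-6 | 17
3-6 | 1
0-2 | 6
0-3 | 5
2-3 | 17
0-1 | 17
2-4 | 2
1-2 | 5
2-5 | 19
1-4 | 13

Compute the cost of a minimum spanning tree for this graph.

Prim, starting at 1.
Step 1: cheapest edge leaving the tree is 1-2 (5); add 2.
Step 2: cheapest edge leaving the tree is 2-4 (2); add 4.
Step 3: cheapest edge leaving the tree is 0-2 (6); add 0.
Step 4: cheapest edge leaving the tree is 0-3 (5); add 3.
Step 5: cheapest edge leaving the tree is 3-6 (1); add 6.
Step 6: cheapest edge leaving the tree is 2-5 (19); add 5.
MST edges: 1-2, 2-4, 0-2, 0-3, 3-6, 2-5; total weight 5+2+6+5+1+19 = 38.

38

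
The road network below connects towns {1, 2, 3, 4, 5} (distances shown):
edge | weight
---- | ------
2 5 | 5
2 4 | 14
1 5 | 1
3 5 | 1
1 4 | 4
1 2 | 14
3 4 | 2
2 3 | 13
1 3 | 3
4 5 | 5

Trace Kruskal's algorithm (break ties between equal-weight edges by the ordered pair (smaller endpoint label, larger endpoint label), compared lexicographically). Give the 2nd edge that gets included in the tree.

Kruskal: consider edges lightest-first.
1 5 (1): add. Components now {1,5} {2} {3} {4}
3 5 (1): add. Components now {1,3,5} {2} {4}
3 4 (2): add. Components now {1,3,4,5} {2}
1 3 (3): skip — 1 and 3 already connected.
1 4 (4): skip — 1 and 4 already connected.
2 5 (5): add. Components now {1,2,3,4,5}
The 2nd edge added is 3 5.

3-5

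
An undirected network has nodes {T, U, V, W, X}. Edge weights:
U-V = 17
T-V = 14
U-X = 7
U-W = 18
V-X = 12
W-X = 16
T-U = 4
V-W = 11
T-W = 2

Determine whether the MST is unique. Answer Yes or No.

Sort edges by weight, then run Kruskal:
T-W (2): add. Components now {T,W} {V} {X} {U}
T-U (4): add. Components now {T,U,W} {V} {X}
U-X (7): add. Components now {T,U,W,X} {V}
V-W (11): add. Components now {T,U,V,W,X}
Every non-tree edge has weight strictly greater than the heaviest edge on the tree path between its endpoints, so the MST is unique.

Yes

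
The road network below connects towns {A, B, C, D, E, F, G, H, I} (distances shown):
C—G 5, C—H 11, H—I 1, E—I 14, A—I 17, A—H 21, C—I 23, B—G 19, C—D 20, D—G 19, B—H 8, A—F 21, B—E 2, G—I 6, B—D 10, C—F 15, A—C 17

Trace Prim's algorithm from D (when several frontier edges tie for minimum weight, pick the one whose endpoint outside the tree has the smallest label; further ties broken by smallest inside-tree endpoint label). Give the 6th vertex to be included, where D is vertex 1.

Grow the tree from D using Prim:
Step 1: cheapest edge leaving the tree is B—D (10); add B.
Step 2: cheapest edge leaving the tree is B—E (2); add E.
Step 3: cheapest edge leaving the tree is B—H (8); add H.
Step 4: cheapest edge leaving the tree is H—I (1); add I.
Step 5: cheapest edge leaving the tree is G—I (6); add G.
Step 6: cheapest edge leaving the tree is C—G (5); add C.
Step 7: cheapest edge leaving the tree is C—F (15); add F.
Step 8: cheapest edge leaving the tree is A—C (17); add A.
Vertex order: D, B, E, H, I, G, C, F, A. The 6th vertex is G.

G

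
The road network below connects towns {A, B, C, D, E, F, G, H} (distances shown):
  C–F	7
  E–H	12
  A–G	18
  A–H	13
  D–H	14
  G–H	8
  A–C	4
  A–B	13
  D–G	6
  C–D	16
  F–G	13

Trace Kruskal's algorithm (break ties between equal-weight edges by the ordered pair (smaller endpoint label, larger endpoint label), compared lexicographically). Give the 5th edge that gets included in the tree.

E-H

Kruskal: consider edges lightest-first.
A–C (4): add — endpoints in different components.
D–G (6): add — endpoints in different components.
C–F (7): add — endpoints in different components.
G–H (8): add — endpoints in different components.
E–H (12): add — endpoints in different components.
A–B (13): add — endpoints in different components.
A–H (13): add — endpoints in different components.
The 5th edge added is E–H.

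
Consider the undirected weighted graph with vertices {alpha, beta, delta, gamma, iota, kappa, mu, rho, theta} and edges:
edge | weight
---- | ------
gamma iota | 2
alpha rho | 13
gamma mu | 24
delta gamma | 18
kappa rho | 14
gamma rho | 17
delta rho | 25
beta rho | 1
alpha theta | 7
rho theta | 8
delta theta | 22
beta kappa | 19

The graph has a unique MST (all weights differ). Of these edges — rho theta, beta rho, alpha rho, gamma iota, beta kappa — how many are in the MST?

3

Kruskal: consider edges lightest-first.
beta rho (1): add — endpoints in different components.
gamma iota (2): add — endpoints in different components.
alpha theta (7): add — endpoints in different components.
rho theta (8): add — endpoints in different components.
alpha rho (13): skip — alpha and rho already connected.
kappa rho (14): add — endpoints in different components.
gamma rho (17): add — endpoints in different components.
delta gamma (18): add — endpoints in different components.
beta kappa (19): skip — kappa and beta already connected.
delta theta (22): skip — theta and delta already connected.
gamma mu (24): add — endpoints in different components.
MST edge set: {beta rho, gamma iota, alpha theta, rho theta, kappa rho, gamma rho, delta gamma, gamma mu}.
Of the listed edges, {rho theta, beta rho, gamma iota} are in the MST → 3.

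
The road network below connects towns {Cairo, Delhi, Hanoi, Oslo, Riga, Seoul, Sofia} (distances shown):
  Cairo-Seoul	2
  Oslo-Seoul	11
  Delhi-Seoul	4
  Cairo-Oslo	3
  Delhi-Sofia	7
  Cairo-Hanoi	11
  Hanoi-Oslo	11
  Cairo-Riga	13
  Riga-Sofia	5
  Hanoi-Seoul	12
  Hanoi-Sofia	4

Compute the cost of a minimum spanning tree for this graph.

Sort edges by weight, then run Kruskal:
Cairo-Seoul (2): add — endpoints in different components.
Cairo-Oslo (3): add — endpoints in different components.
Delhi-Seoul (4): add — endpoints in different components.
Hanoi-Sofia (4): add — endpoints in different components.
Riga-Sofia (5): add — endpoints in different components.
Delhi-Sofia (7): add — endpoints in different components.
MST edges: Cairo-Seoul, Cairo-Oslo, Delhi-Seoul, Hanoi-Sofia, Riga-Sofia, Delhi-Sofia; total weight 2+3+4+4+5+7 = 25.

25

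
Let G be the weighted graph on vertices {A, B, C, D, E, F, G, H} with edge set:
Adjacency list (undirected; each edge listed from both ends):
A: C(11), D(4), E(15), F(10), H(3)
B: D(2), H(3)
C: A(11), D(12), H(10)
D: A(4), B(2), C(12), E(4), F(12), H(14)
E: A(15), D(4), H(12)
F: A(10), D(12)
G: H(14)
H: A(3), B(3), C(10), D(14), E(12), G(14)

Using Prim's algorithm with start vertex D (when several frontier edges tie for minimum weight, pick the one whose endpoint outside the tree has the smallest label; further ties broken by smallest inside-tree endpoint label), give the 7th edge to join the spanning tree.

G-H

Prim's algorithm from D:
Step 1: frontier [B—D 2, A—D 4, D—E 4, C—D 12, D—F 12, D—H 14] → take B—D (2); add B.
Step 2: frontier [B—H 3, A—D 4, D—E 4, C—D 12, D—F 12, D—H 14] → take B—H (3); add H.
Step 3: frontier [A—D 4, D—E 4, C—D 12, D—F 12, A—H 3, C—H 10, E—H 12, G—H 14] → take A—H (3); add A.
Step 4: frontier [A—F 10, A—C 11, A—E 15, D—E 4, C—D 12, D—F 12, C—H 10, E—H 12, G—H 14] → take D—E (4); add E.
Step 5: frontier [A—F 10, A—C 11, C—D 12, D—F 12, C—H 10, G—H 14] → take C—H (10); add C.
Step 6: frontier [A—F 10, D—F 12, G—H 14] → take A—F (10); add F.
Step 7: frontier [G—H 14] → take G—H (14); add G.
The 7th edge added is G—H.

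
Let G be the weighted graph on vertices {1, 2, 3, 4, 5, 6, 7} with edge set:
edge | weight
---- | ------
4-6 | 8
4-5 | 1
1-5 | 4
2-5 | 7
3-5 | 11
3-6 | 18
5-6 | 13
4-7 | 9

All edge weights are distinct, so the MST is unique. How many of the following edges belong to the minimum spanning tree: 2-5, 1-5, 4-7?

3

Kruskal's algorithm — process edges by increasing weight (ties by edge label):
4-5 (1): add — endpoints in different components.
1-5 (4): add — endpoints in different components.
2-5 (7): add — endpoints in different components.
4-6 (8): add — endpoints in different components.
4-7 (9): add — endpoints in different components.
3-5 (11): add — endpoints in different components.
MST edge set: {4-5, 1-5, 2-5, 4-6, 4-7, 3-5}.
Of the listed edges, {2-5, 1-5, 4-7} are in the MST → 3.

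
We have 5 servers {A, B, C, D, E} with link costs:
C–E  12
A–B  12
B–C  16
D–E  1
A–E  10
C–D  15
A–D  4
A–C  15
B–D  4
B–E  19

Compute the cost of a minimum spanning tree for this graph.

Prim's algorithm from C:
Step 1: cheapest edge leaving the tree is C–E (12); add E.
Step 2: cheapest edge leaving the tree is D–E (1); add D.
Step 3: cheapest edge leaving the tree is A–D (4); add A.
Step 4: cheapest edge leaving the tree is B–D (4); add B.
MST edges: C–E, D–E, A–D, B–D; total weight 12+1+4+4 = 21.

21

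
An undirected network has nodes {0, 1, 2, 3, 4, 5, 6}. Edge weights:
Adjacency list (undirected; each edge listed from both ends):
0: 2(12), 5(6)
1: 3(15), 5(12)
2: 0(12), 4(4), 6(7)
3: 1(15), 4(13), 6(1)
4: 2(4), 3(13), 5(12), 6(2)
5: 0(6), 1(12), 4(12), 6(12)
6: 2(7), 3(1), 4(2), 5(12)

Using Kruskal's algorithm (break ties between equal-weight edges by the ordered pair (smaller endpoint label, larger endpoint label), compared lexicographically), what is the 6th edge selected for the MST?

1-5

Kruskal's algorithm — process edges by increasing weight (ties by edge label):
3-6 (1): add — endpoints in different components.
4-6 (2): add — endpoints in different components.
2-4 (4): add — endpoints in different components.
0-5 (6): add — endpoints in different components.
2-6 (7): skip — 2 and 6 already connected.
0-2 (12): add — endpoints in different components.
1-5 (12): add — endpoints in different components.
The 6th edge added is 1-5.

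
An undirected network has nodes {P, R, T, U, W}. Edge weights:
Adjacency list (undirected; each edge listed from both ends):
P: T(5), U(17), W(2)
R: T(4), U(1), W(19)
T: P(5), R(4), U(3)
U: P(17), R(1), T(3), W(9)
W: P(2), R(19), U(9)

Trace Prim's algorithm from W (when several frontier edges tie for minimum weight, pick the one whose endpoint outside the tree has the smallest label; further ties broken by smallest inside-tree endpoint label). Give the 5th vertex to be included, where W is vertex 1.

R

Grow the tree from W using Prim:
Step 1: frontier [P–W 2, U–W 9, R–W 19] → take P–W (2); add P.
Step 2: frontier [P–T 5, P–U 17, U–W 9, R–W 19] → take P–T (5); add T.
Step 3: frontier [P–U 17, T–U 3, R–T 4, U–W 9, R–W 19] → take T–U (3); add U.
Step 4: frontier [R–T 4, R–U 1, R–W 19] → take R–U (1); add R.
Vertex order: W, P, T, U, R. The 5th vertex is R.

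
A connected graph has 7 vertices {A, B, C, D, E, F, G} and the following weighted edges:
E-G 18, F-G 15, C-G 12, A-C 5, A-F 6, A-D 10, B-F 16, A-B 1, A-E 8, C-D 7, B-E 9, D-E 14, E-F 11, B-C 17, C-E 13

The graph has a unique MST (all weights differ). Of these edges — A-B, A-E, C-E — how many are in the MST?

2

Kruskal: consider edges lightest-first.
A-B (1): add — endpoints in different components.
A-C (5): add — endpoints in different components.
A-F (6): add — endpoints in different components.
C-D (7): add — endpoints in different components.
A-E (8): add — endpoints in different components.
B-E (9): skip — B and E already connected.
A-D (10): skip — A and D already connected.
E-F (11): skip — E and F already connected.
C-G (12): add — endpoints in different components.
MST edge set: {A-B, A-C, A-F, C-D, A-E, C-G}.
Of the listed edges, {A-B, A-E} are in the MST → 2.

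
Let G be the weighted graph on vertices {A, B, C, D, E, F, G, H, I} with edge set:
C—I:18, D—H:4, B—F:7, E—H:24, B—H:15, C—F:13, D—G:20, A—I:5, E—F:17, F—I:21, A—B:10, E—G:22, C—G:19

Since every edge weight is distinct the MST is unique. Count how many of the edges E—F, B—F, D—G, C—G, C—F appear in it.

4

Kruskal: consider edges lightest-first.
D—H (4): add — endpoints in different components.
A—I (5): add — endpoints in different components.
B—F (7): add — endpoints in different components.
A—B (10): add — endpoints in different components.
C—F (13): add — endpoints in different components.
B—H (15): add — endpoints in different components.
E—F (17): add — endpoints in different components.
C—I (18): skip — C and I already connected.
C—G (19): add — endpoints in different components.
MST edge set: {D—H, A—I, B—F, A—B, C—F, B—H, E—F, C—G}.
Of the listed edges, {E—F, B—F, C—G, C—F} are in the MST → 4.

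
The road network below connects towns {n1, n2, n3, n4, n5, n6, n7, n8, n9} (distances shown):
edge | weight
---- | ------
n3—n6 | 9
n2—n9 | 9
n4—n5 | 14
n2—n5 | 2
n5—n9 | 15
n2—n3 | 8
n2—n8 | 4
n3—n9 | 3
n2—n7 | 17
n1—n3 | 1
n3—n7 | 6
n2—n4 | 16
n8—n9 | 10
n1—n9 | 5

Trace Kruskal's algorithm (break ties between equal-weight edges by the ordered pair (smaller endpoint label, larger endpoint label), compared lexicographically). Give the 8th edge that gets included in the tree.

n4-n5

Kruskal: consider edges lightest-first.
n1—n3 (1): add — endpoints in different components.
n2—n5 (2): add — endpoints in different components.
n3—n9 (3): add — endpoints in different components.
n2—n8 (4): add — endpoints in different components.
n1—n9 (5): skip — n1 and n9 already connected.
n3—n7 (6): add — endpoints in different components.
n2—n3 (8): add — endpoints in different components.
n2—n9 (9): skip — n2 and n9 already connected.
n3—n6 (9): add — endpoints in different components.
n8—n9 (10): skip — n8 and n9 already connected.
n4—n5 (14): add — endpoints in different components.
The 8th edge added is n4—n5.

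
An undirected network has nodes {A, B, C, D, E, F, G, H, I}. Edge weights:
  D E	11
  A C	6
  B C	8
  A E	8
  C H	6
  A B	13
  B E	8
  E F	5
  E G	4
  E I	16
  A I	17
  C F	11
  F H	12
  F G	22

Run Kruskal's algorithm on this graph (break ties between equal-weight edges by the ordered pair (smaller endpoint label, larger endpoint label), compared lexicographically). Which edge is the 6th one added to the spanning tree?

B-C

Kruskal's algorithm — process edges by increasing weight (ties by edge label):
E G (4): add — endpoints in different components.
E F (5): add — endpoints in different components.
A C (6): add — endpoints in different components.
C H (6): add — endpoints in different components.
A E (8): add — endpoints in different components.
B C (8): add — endpoints in different components.
B E (8): skip — B and E already connected.
C F (11): skip — C and F already connected.
D E (11): add — endpoints in different components.
F H (12): skip — F and H already connected.
A B (13): skip — A and B already connected.
E I (16): add — endpoints in different components.
The 6th edge added is B C.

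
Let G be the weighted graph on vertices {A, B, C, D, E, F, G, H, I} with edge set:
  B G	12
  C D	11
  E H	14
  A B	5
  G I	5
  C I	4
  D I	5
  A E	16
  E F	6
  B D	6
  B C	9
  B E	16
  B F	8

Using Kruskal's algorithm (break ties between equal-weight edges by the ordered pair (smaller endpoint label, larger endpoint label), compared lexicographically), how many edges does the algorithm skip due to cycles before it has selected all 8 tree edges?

Sort edges by weight, then run Kruskal:
C I (4): add — endpoints in different components.
A B (5): add — endpoints in different components.
D I (5): add — endpoints in different components.
G I (5): add — endpoints in different components.
B D (6): add — endpoints in different components.
E F (6): add — endpoints in different components.
B F (8): add — endpoints in different components.
B C (9): skip — B and C already connected.
C D (11): skip — C and D already connected.
B G (12): skip — B and G already connected.
E H (14): add — endpoints in different components.
Edges rejected before the tree was complete: 3.

3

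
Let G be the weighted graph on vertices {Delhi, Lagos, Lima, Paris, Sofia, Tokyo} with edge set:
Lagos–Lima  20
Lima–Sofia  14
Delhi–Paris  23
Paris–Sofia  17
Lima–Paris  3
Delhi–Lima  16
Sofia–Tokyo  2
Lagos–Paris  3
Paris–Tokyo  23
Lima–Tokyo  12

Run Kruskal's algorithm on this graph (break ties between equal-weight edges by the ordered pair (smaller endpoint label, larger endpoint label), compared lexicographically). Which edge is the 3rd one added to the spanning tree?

Kruskal: consider edges lightest-first.
Sofia–Tokyo (2): add. Components now {Lagos} {Sofia,Tokyo} {Paris} {Lima} {Delhi}
Lagos–Paris (3): add. Components now {Lagos,Paris} {Sofia,Tokyo} {Lima} {Delhi}
Lima–Paris (3): add. Components now {Lagos,Lima,Paris} {Sofia,Tokyo} {Delhi}
Lima–Tokyo (12): add. Components now {Lagos,Lima,Paris,Sofia,Tokyo} {Delhi}
Lima–Sofia (14): skip — Sofia and Lima already connected.
Delhi–Lima (16): add. Components now {Delhi,Lagos,Lima,Paris,Sofia,Tokyo}
The 3rd edge added is Lima–Paris.

Lima-Paris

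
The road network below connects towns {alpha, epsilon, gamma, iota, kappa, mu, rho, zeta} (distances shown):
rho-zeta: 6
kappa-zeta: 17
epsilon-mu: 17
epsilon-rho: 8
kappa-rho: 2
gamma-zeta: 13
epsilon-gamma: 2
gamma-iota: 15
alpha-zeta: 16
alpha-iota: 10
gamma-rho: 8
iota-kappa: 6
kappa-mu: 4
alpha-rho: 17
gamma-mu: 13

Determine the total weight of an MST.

Grow the tree from rho using Prim:
Step 1: cheapest edge leaving the tree is kappa-rho (2); add kappa.
Step 2: cheapest edge leaving the tree is kappa-mu (4); add mu.
Step 3: cheapest edge leaving the tree is iota-kappa (6); add iota.
Step 4: cheapest edge leaving the tree is rho-zeta (6); add zeta.
Step 5: cheapest edge leaving the tree is epsilon-rho (8); add epsilon.
Step 6: cheapest edge leaving the tree is epsilon-gamma (2); add gamma.
Step 7: cheapest edge leaving the tree is alpha-iota (10); add alpha.
MST edges: kappa-rho, kappa-mu, iota-kappa, rho-zeta, epsilon-rho, epsilon-gamma, alpha-iota; total weight 2+4+6+6+8+2+10 = 38.

38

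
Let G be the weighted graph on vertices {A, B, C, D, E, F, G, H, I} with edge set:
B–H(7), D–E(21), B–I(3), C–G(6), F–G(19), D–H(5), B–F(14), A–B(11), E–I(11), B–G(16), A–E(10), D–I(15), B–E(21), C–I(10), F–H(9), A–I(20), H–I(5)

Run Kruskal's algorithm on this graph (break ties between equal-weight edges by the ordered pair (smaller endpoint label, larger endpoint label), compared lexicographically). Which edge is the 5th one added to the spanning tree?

Kruskal's algorithm — process edges by increasing weight (ties by edge label):
B–I (3): add — endpoints in different components.
D–H (5): add — endpoints in different components.
H–I (5): add — endpoints in different components.
C–G (6): add — endpoints in different components.
B–H (7): skip — B and H already connected.
F–H (9): add — endpoints in different components.
A–E (10): add — endpoints in different components.
C–I (10): add — endpoints in different components.
A–B (11): add — endpoints in different components.
The 5th edge added is F–H.

F-H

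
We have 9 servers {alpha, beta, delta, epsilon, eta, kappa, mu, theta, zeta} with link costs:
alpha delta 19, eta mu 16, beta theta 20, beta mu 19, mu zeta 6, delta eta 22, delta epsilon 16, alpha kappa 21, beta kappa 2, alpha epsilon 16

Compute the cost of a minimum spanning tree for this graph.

Kruskal: consider edges lightest-first.
beta kappa (2): add — endpoints in different components.
mu zeta (6): add — endpoints in different components.
alpha epsilon (16): add — endpoints in different components.
delta epsilon (16): add — endpoints in different components.
eta mu (16): add — endpoints in different components.
alpha delta (19): skip — alpha and delta already connected.
beta mu (19): add — endpoints in different components.
beta theta (20): add — endpoints in different components.
alpha kappa (21): add — endpoints in different components.
MST edges: beta kappa, mu zeta, alpha epsilon, delta epsilon, eta mu, beta mu, beta theta, alpha kappa; total weight 2+6+16+16+16+19+20+21 = 116.

116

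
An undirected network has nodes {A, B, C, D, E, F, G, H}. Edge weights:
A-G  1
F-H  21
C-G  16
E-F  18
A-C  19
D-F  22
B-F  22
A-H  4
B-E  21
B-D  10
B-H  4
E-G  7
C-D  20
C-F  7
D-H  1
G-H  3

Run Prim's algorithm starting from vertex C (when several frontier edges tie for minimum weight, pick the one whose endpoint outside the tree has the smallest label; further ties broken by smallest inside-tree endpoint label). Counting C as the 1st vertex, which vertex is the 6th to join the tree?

Grow the tree from C using Prim:
Step 1: cheapest edge leaving the tree is C-F (7); add F.
Step 2: cheapest edge leaving the tree is C-G (16); add G.
Step 3: cheapest edge leaving the tree is A-G (1); add A.
Step 4: cheapest edge leaving the tree is G-H (3); add H.
Step 5: cheapest edge leaving the tree is D-H (1); add D.
Step 6: cheapest edge leaving the tree is B-H (4); add B.
Step 7: cheapest edge leaving the tree is E-G (7); add E.
Vertex order: C, F, G, A, H, D, B, E. The 6th vertex is D.

D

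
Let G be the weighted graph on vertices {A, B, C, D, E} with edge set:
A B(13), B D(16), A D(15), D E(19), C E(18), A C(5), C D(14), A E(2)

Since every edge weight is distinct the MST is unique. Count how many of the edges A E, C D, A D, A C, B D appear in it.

Sort edges by weight, then run Kruskal:
A E (2): add. Components now {A,E} {B} {C} {D}
A C (5): add. Components now {A,C,E} {B} {D}
A B (13): add. Components now {A,B,C,E} {D}
C D (14): add. Components now {A,B,C,D,E}
MST edge set: {A E, A C, A B, C D}.
Of the listed edges, {A E, C D, A C} are in the MST → 3.

3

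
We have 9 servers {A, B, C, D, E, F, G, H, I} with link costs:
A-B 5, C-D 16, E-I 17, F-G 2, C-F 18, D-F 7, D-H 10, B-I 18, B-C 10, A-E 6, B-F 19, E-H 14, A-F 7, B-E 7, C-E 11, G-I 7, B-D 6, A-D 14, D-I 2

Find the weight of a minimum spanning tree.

Grow the tree from B using Prim:
Step 1: cheapest edge leaving the tree is A-B (5); add A.
Step 2: cheapest edge leaving the tree is B-D (6); add D.
Step 3: cheapest edge leaving the tree is D-I (2); add I.
Step 4: cheapest edge leaving the tree is A-E (6); add E.
Step 5: cheapest edge leaving the tree is A-F (7); add F.
Step 6: cheapest edge leaving the tree is F-G (2); add G.
Step 7: cheapest edge leaving the tree is B-C (10); add C.
Step 8: cheapest edge leaving the tree is D-H (10); add H.
MST edges: A-B, B-D, D-I, A-E, A-F, F-G, B-C, D-H; total weight 5+6+2+6+7+2+10+10 = 48.

48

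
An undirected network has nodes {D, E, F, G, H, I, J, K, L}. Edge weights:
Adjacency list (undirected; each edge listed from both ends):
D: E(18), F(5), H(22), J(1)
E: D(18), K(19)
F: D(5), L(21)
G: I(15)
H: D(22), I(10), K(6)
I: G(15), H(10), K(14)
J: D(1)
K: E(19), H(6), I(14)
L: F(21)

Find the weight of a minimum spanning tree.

95

Sort edges by weight, then run Kruskal:
D—J (1): add — endpoints in different components.
D—F (5): add — endpoints in different components.
H—K (6): add — endpoints in different components.
H—I (10): add — endpoints in different components.
I—K (14): skip — I and K already connected.
G—I (15): add — endpoints in different components.
D—E (18): add — endpoints in different components.
E—K (19): add — endpoints in different components.
F—L (21): add — endpoints in different components.
MST edges: D—J, D—F, H—K, H—I, G—I, D—E, E—K, F—L; total weight 1+5+6+10+15+18+19+21 = 95.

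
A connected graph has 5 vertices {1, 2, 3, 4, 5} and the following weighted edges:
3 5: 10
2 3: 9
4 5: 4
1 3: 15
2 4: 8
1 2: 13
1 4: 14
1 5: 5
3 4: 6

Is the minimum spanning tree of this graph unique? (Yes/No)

Yes

Kruskal's algorithm — process edges by increasing weight (ties by edge label):
4 5 (4): add — endpoints in different components.
1 5 (5): add — endpoints in different components.
3 4 (6): add — endpoints in different components.
2 4 (8): add — endpoints in different components.
Every non-tree edge has weight strictly greater than the heaviest edge on the tree path between its endpoints, so the MST is unique.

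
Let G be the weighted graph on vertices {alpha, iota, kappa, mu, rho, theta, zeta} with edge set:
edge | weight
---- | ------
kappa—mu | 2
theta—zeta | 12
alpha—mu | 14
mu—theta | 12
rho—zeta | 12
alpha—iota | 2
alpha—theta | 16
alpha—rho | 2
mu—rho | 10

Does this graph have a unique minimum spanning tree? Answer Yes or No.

No

Sort edges by weight, then run Kruskal:
alpha—iota (2): add. Components now {alpha,iota} {zeta} {theta} {kappa} {rho} {mu}
alpha—rho (2): add. Components now {alpha,iota,rho} {zeta} {theta} {kappa} {mu}
kappa—mu (2): add. Components now {alpha,iota,rho} {zeta} {theta} {kappa,mu}
mu—rho (10): add. Components now {alpha,iota,kappa,mu,rho} {zeta} {theta}
mu—theta (12): add. Components now {alpha,iota,kappa,mu,rho,theta} {zeta}
rho—zeta (12): add. Components now {alpha,iota,kappa,mu,rho,theta,zeta}
Non-tree edge theta—zeta has weight 12, equal to the heaviest edge on its tree cycle — swapping gives another MST of the same weight. Not unique.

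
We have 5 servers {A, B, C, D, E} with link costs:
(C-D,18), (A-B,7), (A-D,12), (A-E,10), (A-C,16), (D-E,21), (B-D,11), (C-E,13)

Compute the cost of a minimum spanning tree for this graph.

Prim, starting at D.
Step 1: frontier [B-D 11, A-D 12, C-D 18, D-E 21] → take B-D (11); add B.
Step 2: frontier [A-B 7, A-D 12, C-D 18, D-E 21] → take A-B (7); add A.
Step 3: frontier [A-E 10, A-C 16, C-D 18, D-E 21] → take A-E (10); add E.
Step 4: frontier [A-C 16, C-D 18, C-E 13] → take C-E (13); add C.
MST edges: B-D, A-B, A-E, C-E; total weight 11+7+10+13 = 41.

41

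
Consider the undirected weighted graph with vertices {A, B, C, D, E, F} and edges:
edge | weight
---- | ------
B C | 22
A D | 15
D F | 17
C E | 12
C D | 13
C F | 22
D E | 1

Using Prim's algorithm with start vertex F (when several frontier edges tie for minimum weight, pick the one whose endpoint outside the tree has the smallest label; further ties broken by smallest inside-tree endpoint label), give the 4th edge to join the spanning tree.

Prim, starting at F.
Step 1: frontier [D F 17, C F 22] → take D F (17); add D.
Step 2: frontier [D E 1, C D 13, A D 15, C F 22] → take D E (1); add E.
Step 3: frontier [C D 13, A D 15, C E 12, C F 22] → take C E (12); add C.
Step 4: frontier [B C 22, A D 15] → take A D (15); add A.
Step 5: frontier [B C 22] → take B C (22); add B.
The 4th edge added is A D.

A-D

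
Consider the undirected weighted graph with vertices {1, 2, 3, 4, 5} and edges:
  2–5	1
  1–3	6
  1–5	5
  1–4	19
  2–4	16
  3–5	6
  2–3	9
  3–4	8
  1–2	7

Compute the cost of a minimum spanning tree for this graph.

Kruskal's algorithm — process edges by increasing weight (ties by edge label):
2–5 (1): add. Components now {1} {2,5} {3} {4}
1–5 (5): add. Components now {1,2,5} {3} {4}
1–3 (6): add. Components now {1,2,3,5} {4}
3–5 (6): skip — 3 and 5 already connected.
1–2 (7): skip — 1 and 2 already connected.
3–4 (8): add. Components now {1,2,3,4,5}
MST edges: 2–5, 1–5, 1–3, 3–4; total weight 1+5+6+8 = 20.

20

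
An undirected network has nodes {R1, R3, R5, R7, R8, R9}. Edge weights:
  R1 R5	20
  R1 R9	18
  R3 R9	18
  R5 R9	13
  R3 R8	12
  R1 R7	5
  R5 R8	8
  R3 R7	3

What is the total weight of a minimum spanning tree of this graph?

Prim's algorithm from R3:
Step 1: cheapest edge leaving the tree is R3 R7 (3); add R7.
Step 2: cheapest edge leaving the tree is R1 R7 (5); add R1.
Step 3: cheapest edge leaving the tree is R3 R8 (12); add R8.
Step 4: cheapest edge leaving the tree is R5 R8 (8); add R5.
Step 5: cheapest edge leaving the tree is R5 R9 (13); add R9.
MST edges: R3 R7, R1 R7, R3 R8, R5 R8, R5 R9; total weight 3+5+12+8+13 = 41.

41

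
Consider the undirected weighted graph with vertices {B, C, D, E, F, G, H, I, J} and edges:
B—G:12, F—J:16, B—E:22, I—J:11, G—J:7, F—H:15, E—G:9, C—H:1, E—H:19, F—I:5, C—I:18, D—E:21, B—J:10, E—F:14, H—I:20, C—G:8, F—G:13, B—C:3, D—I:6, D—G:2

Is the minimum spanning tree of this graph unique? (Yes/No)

Yes

Kruskal's algorithm — process edges by increasing weight (ties by edge label):
C—H (1): add — endpoints in different components.
D—G (2): add — endpoints in different components.
B—C (3): add — endpoints in different components.
F—I (5): add — endpoints in different components.
D—I (6): add — endpoints in different components.
G—J (7): add — endpoints in different components.
C—G (8): add — endpoints in different components.
E—G (9): add — endpoints in different components.
Every non-tree edge has weight strictly greater than the heaviest edge on the tree path between its endpoints, so the MST is unique.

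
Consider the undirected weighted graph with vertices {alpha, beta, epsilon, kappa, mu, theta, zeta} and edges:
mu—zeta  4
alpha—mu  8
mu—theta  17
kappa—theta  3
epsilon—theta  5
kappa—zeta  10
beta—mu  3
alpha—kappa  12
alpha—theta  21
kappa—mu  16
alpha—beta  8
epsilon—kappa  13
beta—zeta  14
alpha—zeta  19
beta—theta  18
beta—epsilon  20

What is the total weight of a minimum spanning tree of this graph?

33

Kruskal's algorithm — process edges by increasing weight (ties by edge label):
beta—mu (3): add — endpoints in different components.
kappa—theta (3): add — endpoints in different components.
mu—zeta (4): add — endpoints in different components.
epsilon—theta (5): add — endpoints in different components.
alpha—beta (8): add — endpoints in different components.
alpha—mu (8): skip — alpha and mu already connected.
kappa—zeta (10): add — endpoints in different components.
MST edges: beta—mu, kappa—theta, mu—zeta, epsilon—theta, alpha—beta, kappa—zeta; total weight 3+3+4+5+8+10 = 33.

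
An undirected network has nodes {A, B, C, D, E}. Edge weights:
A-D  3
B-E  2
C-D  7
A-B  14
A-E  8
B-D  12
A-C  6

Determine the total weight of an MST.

19

Prim's algorithm from D:
Step 1: frontier [A-D 3, C-D 7, B-D 12] → take A-D (3); add A.
Step 2: frontier [A-C 6, A-E 8, A-B 14, C-D 7, B-D 12] → take A-C (6); add C.
Step 3: frontier [A-E 8, A-B 14, B-D 12] → take A-E (8); add E.
Step 4: frontier [A-B 14, B-D 12, B-E 2] → take B-E (2); add B.
MST edges: A-D, A-C, A-E, B-E; total weight 3+6+8+2 = 19.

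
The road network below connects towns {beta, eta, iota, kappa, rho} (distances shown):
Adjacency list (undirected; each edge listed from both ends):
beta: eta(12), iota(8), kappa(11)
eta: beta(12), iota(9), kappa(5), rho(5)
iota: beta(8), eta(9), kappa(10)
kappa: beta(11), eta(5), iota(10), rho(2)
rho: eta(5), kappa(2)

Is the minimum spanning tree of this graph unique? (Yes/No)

No

Kruskal: consider edges lightest-first.
kappa–rho (2): add. Components now {iota} {kappa,rho} {beta} {eta}
eta–kappa (5): add. Components now {iota} {eta,kappa,rho} {beta}
eta–rho (5): skip — rho and eta already connected.
beta–iota (8): add. Components now {beta,iota} {eta,kappa,rho}
eta–iota (9): add. Components now {beta,eta,iota,kappa,rho}
Non-tree edge eta–rho has weight 5, equal to the heaviest edge on its tree cycle — swapping gives another MST of the same weight. Not unique.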